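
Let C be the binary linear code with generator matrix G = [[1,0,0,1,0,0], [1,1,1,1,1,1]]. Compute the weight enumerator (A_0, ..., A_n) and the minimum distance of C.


Weight distribution: A_0 = 1, A_2 = 1, A_4 = 1, A_6 = 1. Minimum distance d = 2.

Enumerate all 2^2 = 4 messages m ∈ F_2^2.
For each, compute codeword c = mG in F_2^6, then tally its weight.
  m = 00 → c = 000000, weight = 0.
  m = 10 → c = 100100, weight = 2.
  m = 01 → c = 111111, weight = 6.
  m = 11 → c = 011011, weight = 4.
Tally weights:
  weight 0: 1 codewords.
  weight 2: 1 codewords.
  weight 4: 1 codewords.
  weight 6: 1 codewords.
Minimum distance d = smallest w > 0 with A_w > 0 = 2.
Sanity: Σ A_w = 4 = 2^2 = 4 ✓.


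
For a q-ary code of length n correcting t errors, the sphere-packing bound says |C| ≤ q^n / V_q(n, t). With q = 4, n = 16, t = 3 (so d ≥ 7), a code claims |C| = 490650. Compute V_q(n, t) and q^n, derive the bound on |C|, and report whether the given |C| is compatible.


V_q(n, t) = 16249, q^n = 4294967296, Hamming bound = 264321, |C| = 490650 > bound (violated).

Step 1: Compute V_q(n, t) = Σ_{j=0}^3 C(n, j) (q−1)^j.
  j = 0: C(16,0)·(3)^0 = 1·1 = 1.
  j = 1: C(16,1)·(3)^1 = 16·3 = 48.
  j = 2: C(16,2)·(3)^2 = 120·9 = 1080.
  j = 3: C(16,3)·(3)^3 = 560·27 = 15120.
  V_q(n, t) = 1 + 48 + 1080 + 15120 = 16249.
Step 2: q^n = 4^16 = 4294967296.
Step 3: Hamming bound ⌊q^n / V_q(n,t)⌋ = ⌊4294967296/16249⌋ = 264321.
Step 4: Compare |C| = 490650 to 264321: violated.
The claimed |C| lies above the Hamming bound, so no 4-ary code of length 16 with d ≥ 7 can have 490650 codewords.


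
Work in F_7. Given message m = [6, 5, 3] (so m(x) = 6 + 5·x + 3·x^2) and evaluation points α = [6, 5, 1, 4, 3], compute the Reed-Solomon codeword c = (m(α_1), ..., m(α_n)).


c = [4, 1, 0, 4, 6]

Message polynomial: m(x) = 6 + 5·x + 3·x^2 (mod 7).
For each evaluation point α_i, compute m(α_i) mod 7:
  α_1 = 6: Horner steps 3 → 2 → 4, so m(6) = 4.
  α_2 = 5: Horner steps 3 → 6 → 1, so m(5) = 1.
  α_3 = 1: Horner steps 3 → 1 → 0, so m(1) = 0.
  α_4 = 4: Horner steps 3 → 3 → 4, so m(4) = 4.
  α_5 = 3: Horner steps 3 → 0 → 6, so m(3) = 6.
Codeword c = [4, 1, 0, 4, 6] ∈ F_7^5.


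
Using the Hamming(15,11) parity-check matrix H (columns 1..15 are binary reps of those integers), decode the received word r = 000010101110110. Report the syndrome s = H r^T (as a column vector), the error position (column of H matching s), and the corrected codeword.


s = (1, 0, 0, 1)^T, error position = 9, corrected codeword c = 000010100110110

Compute s = H r^T mod 2 one row at a time:
  s_1 = 0 + 1 + 1 + 1 + 0 + 1 + 1 + 0 = 5 ≡ 1 (mod 2).
  s_2 = 0 + 1 + 0 + 1 + 0 + 1 + 1 + 0 = 4 ≡ 0 (mod 2).
  s_3 = 0 + 0 + 0 + 1 + 1 + 1 + 1 + 0 = 4 ≡ 0 (mod 2).
  s_4 = 0 + 0 + 1 + 1 + 1 + 1 + 1 + 0 = 5 ≡ 1 (mod 2).
s = (1, 0, 0, 1)^T — this equals column 9 of H (binary 1001), so error is at position 9.
Correct: flip bit 9 of r = 000010101110110 to get c = 000010100110110.


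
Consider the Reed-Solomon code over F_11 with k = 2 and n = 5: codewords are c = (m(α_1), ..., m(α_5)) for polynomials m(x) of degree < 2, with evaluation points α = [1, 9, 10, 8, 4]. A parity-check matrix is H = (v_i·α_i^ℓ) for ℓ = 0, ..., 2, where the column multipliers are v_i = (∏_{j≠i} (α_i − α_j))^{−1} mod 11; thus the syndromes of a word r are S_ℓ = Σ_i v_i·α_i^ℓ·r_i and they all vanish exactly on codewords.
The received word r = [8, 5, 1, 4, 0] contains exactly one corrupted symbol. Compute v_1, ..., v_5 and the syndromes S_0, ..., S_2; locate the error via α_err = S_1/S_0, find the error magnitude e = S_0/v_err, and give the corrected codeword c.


S = (8, 3, 8), error at position 3, error magnitude e = 6, c = [8, 5, 6, 4, 0].

Step 1: column multipliers v_i = (∏_{j≠i}(α_i − α_j))^{−1} mod 11.
  i = 1 (α = 1): (1−9)(1−10)(1−8)(1−4) = (−8)·(−9)·(−7)·(−3) = 1512 ≡ 5, so v_1 = 5^{−1} = 9 (mod 11).
  i = 2 (α = 9): (9−1)(9−10)(9−8)(9−4) = 8·(−1)·1·5 = −40 ≡ 4, so v_2 = 4^{−1} = 3 (mod 11).
  i = 3 (α = 10): (10−1)(10−9)(10−8)(10−4) = 9·1·2·6 = 108 ≡ 9, so v_3 = 9^{−1} = 5 (mod 11).
  i = 4 (α = 8): (8−1)(8−9)(8−10)(8−4) = 7·(−1)·(−2)·4 = 56 ≡ 1, so v_4 = 1^{−1} = 1 (mod 11).
  i = 5 (α = 4): (4−1)(4−9)(4−10)(4−8) = 3·(−5)·(−6)·(−4) = −360 ≡ 3, so v_5 = 3^{−1} = 4 (mod 11).
  v = [9, 3, 5, 1, 4].
Step 2: syndromes of r = [8, 5, 1, 4, 0] (all sums mod 11).
  S_0 = Σ v_i r_i = 9·8 + 3·5 + 5·1 + 1·4 + 4·0 = 96 ≡ 8.
  S_1 = Σ v_i α_i r_i = 9·1·8 + 3·9·5 + 5·10·1 + 1·8·4 + 4·4·0 = 289 ≡ 3.
  α_i^2 mod 11 = [1, 4, 1, 9, 5].
  S_2 = Σ v_i α_i^2 r_i = 9·1·8 + 3·4·5 + 5·1·1 + 1·9·4 + 4·5·0 = 173 ≡ 8.
  S = (8, 3, 8) ≠ 0, so r is not a codeword (an error is present).
Step 3: locate the error. For a single error e at position i, S_ℓ = v_i·e·α_i^ℓ, so α_err = S_1/S_0.
  S_0^{−1} = 8^{−1} = 7 (mod 11), so α_err = 3·7 = 21 ≡ 10 = α_3. Error position i = 3.
  Consistency check: S_2/S_1 = 8·4 = 32 ≡ 10 = α_err ✓ (single-error assumption holds).
Step 4: error magnitude e = S_0/v_3 = S_0·∏_{j≠3}(α_3 − α_j) = 8·9 = 72 ≡ 6 (mod 11).
Step 5: correct position 3: c_3 = r_3 − e = 1 − 6 ≡ 6 (mod 11). Hence c = [8, 5, 6, 4, 0].
  Check: interpolating c through the α_i gives m(x) = 7 + 1·x (degree < 2) with m(α_i) = c_i for every i, so c is indeed a codeword.


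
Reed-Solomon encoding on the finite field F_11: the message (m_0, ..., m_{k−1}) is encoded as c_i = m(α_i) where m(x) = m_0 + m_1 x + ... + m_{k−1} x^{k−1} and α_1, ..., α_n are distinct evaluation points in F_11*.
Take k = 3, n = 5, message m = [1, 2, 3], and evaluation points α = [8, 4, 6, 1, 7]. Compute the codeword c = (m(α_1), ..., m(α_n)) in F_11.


c = [0, 2, 0, 6, 8]

Message polynomial: m(x) = 1 + 2·x + 3·x^2 (mod 11).
For each evaluation point α_i, compute m(α_i) mod 11:
  α_1 = 8: Horner steps 3 → 4 → 0, so m(8) = 0.
  α_2 = 4: Horner steps 3 → 3 → 2, so m(4) = 2.
  α_3 = 6: Horner steps 3 → 9 → 0, so m(6) = 0.
  α_4 = 1: Horner steps 3 → 5 → 6, so m(1) = 6.
  α_5 = 7: Horner steps 3 → 1 → 8, so m(7) = 8.
Codeword c = [0, 2, 0, 6, 8] ∈ F_11^5.


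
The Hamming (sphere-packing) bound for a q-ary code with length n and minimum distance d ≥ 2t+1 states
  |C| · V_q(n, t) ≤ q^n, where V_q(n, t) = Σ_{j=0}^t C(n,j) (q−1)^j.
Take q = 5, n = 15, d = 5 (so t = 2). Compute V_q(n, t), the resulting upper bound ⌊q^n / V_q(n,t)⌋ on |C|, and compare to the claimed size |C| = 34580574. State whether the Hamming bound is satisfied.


V_q(n, t) = 1741, q^n = 30517578125, Hamming bound = 17528764, |C| = 34580574 > bound (violated).

Step 1: Compute V_q(n, t) = Σ_{j=0}^2 C(n, j) (q−1)^j.
  j = 0: C(15,0)·(4)^0 = 1·1 = 1.
  j = 1: C(15,1)·(4)^1 = 15·4 = 60.
  j = 2: C(15,2)·(4)^2 = 105·16 = 1680.
  V_q(n, t) = 1 + 60 + 1680 = 1741.
Step 2: q^n = 5^15 = 30517578125.
Step 3: Hamming bound ⌊q^n / V_q(n,t)⌋ = ⌊30517578125/1741⌋ = 17528764.
Step 4: Compare |C| = 34580574 to 17528764: violated.
The claimed |C| lies above the Hamming bound, so no 5-ary code of length 15 with d ≥ 5 can have 34580574 codewords.


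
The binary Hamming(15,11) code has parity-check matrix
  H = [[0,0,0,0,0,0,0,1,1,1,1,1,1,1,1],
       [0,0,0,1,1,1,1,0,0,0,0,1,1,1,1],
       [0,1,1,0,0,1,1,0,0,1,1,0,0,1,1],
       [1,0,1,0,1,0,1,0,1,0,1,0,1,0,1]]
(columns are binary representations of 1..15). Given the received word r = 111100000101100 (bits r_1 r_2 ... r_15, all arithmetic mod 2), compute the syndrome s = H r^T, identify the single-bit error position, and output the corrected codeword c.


s = (1, 1, 1, 1)^T, error position = 15, corrected codeword c = 111100000101101

Compute s = H r^T mod 2 one row at a time:
  s_1 = 0 + 0 + 1 + 0 + 1 + 1 + 0 + 0 = 3 ≡ 1 (mod 2).
  s_2 = 1 + 0 + 0 + 0 + 1 + 1 + 0 + 0 = 3 ≡ 1 (mod 2).
  s_3 = 1 + 1 + 0 + 0 + 1 + 0 + 0 + 0 = 3 ≡ 1 (mod 2).
  s_4 = 1 + 1 + 0 + 0 + 0 + 0 + 1 + 0 = 3 ≡ 1 (mod 2).
s = (1, 1, 1, 1)^T — this equals column 15 of H (binary 1111), so error is at position 15.
Correct: flip bit 15 of r = 111100000101100 to get c = 111100000101101.


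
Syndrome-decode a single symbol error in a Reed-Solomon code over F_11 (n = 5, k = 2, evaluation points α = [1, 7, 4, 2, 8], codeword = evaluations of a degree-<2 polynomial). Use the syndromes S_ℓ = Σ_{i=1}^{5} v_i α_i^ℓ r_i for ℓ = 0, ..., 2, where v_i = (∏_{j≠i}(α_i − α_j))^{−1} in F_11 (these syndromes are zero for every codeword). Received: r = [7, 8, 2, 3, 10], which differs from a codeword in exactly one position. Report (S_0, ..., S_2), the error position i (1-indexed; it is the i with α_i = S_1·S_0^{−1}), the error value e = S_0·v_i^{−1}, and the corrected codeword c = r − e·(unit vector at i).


S = (10, 9, 7), error at position 4, error magnitude e = 5, c = [7, 8, 2, 9, 10].

Step 1: column multipliers v_i = (∏_{j≠i}(α_i − α_j))^{−1} mod 11.
  i = 1 (α = 1): (1−7)(1−4)(1−2)(1−8) = (−6)·(−3)·(−1)·(−7) = 126 ≡ 5, so v_1 = 5^{−1} = 9 (mod 11).
  i = 2 (α = 7): (7−1)(7−4)(7−2)(7−8) = 6·3·5·(−1) = −90 ≡ 9, so v_2 = 9^{−1} = 5 (mod 11).
  i = 3 (α = 4): (4−1)(4−7)(4−2)(4−8) = 3·(−3)·2·(−4) = 72 ≡ 6, so v_3 = 6^{−1} = 2 (mod 11).
  i = 4 (α = 2): (2−1)(2−7)(2−4)(2−8) = 1·(−5)·(−2)·(−6) = −60 ≡ 6, so v_4 = 6^{−1} = 2 (mod 11).
  i = 5 (α = 8): (8−1)(8−7)(8−4)(8−2) = 7·1·4·6 = 168 ≡ 3, so v_5 = 3^{−1} = 4 (mod 11).
  v = [9, 5, 2, 2, 4].
Step 2: syndromes of r = [7, 8, 2, 3, 10] (all sums mod 11).
  S_0 = Σ v_i r_i = 9·7 + 5·8 + 2·2 + 2·3 + 4·10 = 153 ≡ 10.
  S_1 = Σ v_i α_i r_i = 9·1·7 + 5·7·8 + 2·4·2 + 2·2·3 + 4·8·10 = 691 ≡ 9.
  α_i^2 mod 11 = [1, 5, 5, 4, 9].
  S_2 = Σ v_i α_i^2 r_i = 9·1·7 + 5·5·8 + 2·5·2 + 2·4·3 + 4·9·10 = 667 ≡ 7.
  S = (10, 9, 7) ≠ 0, so r is not a codeword (an error is present).
Step 3: locate the error. For a single error e at position i, S_ℓ = v_i·e·α_i^ℓ, so α_err = S_1/S_0.
  S_0^{−1} = 10^{−1} = 10 (mod 11), so α_err = 9·10 = 90 ≡ 2 = α_4. Error position i = 4.
  Consistency check: S_2/S_1 = 7·5 = 35 ≡ 2 = α_err ✓ (single-error assumption holds).
Step 4: error magnitude e = S_0/v_4 = S_0·∏_{j≠4}(α_4 − α_j) = 10·6 = 60 ≡ 5 (mod 11).
Step 5: correct position 4: c_4 = r_4 − e = 3 − 5 ≡ 9 (mod 11). Hence c = [7, 8, 2, 9, 10].
  Check: interpolating c through the α_i gives m(x) = 5 + 2·x (degree < 2) with m(α_i) = c_i for every i, so c is indeed a codeword.


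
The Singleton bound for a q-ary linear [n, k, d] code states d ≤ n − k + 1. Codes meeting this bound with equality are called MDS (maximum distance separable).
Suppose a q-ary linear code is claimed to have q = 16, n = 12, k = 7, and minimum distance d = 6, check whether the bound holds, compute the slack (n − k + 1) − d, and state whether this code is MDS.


Singleton RHS = n − k + 1 = 6, slack = 0, bound satisfied, MDS.

Singleton bound: d ≤ n − k + 1.
Here n = 12, k = 7, so n − k + 1 = 6.
Given d = 6, check d ≤ 6: YES.
Slack = (n − k + 1) − d = 0.
The code is MDS (slack = 0).
Description: the claimed parameters are [12, 7, 6]_16; such a code would be MDS (meets Singleton bound).


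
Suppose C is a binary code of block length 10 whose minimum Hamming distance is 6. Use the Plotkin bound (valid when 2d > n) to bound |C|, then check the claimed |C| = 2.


Plotkin bound M ≤ 6; given |C| = 2 ≤ bound (satisfied).

Check applicability: 2d = 12, n = 10.
2d − n = 2 > 0, so Plotkin applies.
Compute d/(2d−n) = 6/2 ≈ 3.0000.
⌊d/(2d−n)⌋ = 3.
Plotkin bound: M ≤ 2·3 = 6.
Given |C| = 2, check: satisfied.
This |C| is below the Plotkin bound.


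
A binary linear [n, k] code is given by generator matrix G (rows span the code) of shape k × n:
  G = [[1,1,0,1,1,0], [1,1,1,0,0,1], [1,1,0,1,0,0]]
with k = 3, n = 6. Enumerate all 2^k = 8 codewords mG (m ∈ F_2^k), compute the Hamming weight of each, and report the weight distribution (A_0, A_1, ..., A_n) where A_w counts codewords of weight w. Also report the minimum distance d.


Weight distribution: A_0 = 1, A_1 = 1, A_3 = 2, A_4 = 3, A_5 = 1. Minimum distance d = 1.

Enumerate all 2^3 = 8 messages m ∈ F_2^3.
For each, compute codeword c = mG in F_2^6, then tally its weight.
  m = 000 → c = 000000, weight = 0.
  m = 100 → c = 110110, weight = 4.
  m = 010 → c = 111001, weight = 4.
  m = 110 → c = 001111, weight = 4.
  m = 001 → c = 110100, weight = 3.
  m = 101 → c = 000010, weight = 1.
  m = 011 → c = 001101, weight = 3.
  m = 111 → c = 111011, weight = 5.
Tally weights:
  weight 0: 1 codewords.
  weight 1: 1 codewords.
  weight 3: 2 codewords.
  weight 4: 3 codewords.
  weight 5: 1 codewords.
Minimum distance d = smallest w > 0 with A_w > 0 = 1.
Sanity: Σ A_w = 8 = 2^3 = 8 ✓.


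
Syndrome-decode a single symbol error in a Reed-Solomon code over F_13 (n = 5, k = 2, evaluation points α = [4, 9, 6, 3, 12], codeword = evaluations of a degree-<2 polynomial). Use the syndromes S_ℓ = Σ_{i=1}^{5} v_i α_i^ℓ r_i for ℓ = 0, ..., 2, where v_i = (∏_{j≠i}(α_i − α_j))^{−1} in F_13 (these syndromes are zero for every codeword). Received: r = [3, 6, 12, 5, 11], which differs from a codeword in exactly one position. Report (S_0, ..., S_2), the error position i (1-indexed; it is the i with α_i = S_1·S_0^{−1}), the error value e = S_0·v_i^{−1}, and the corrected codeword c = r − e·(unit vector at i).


S = (7, 6, 7), error at position 5, error magnitude e = 11, c = [3, 6, 12, 5, 0].

Step 1: column multipliers v_i = (∏_{j≠i}(α_i − α_j))^{−1} mod 13.
  i = 1 (α = 4): (4−9)(4−6)(4−3)(4−12) = (−5)·(−2)·1·(−8) = −80 ≡ 11, so v_1 = 11^{−1} = 6 (mod 13).
  i = 2 (α = 9): (9−4)(9−6)(9−3)(9−12) = 5·3·6·(−3) = −270 ≡ 3, so v_2 = 3^{−1} = 9 (mod 13).
  i = 3 (α = 6): (6−4)(6−9)(6−3)(6−12) = 2·(−3)·3·(−6) = 108 ≡ 4, so v_3 = 4^{−1} = 10 (mod 13).
  i = 4 (α = 3): (3−4)(3−9)(3−6)(3−12) = (−1)·(−6)·(−3)·(−9) = 162 ≡ 6, so v_4 = 6^{−1} = 11 (mod 13).
  i = 5 (α = 12): (12−4)(12−9)(12−6)(12−3) = 8·3·6·9 = 1296 ≡ 9, so v_5 = 9^{−1} = 3 (mod 13).
  v = [6, 9, 10, 11, 3].
Step 2: syndromes of r = [3, 6, 12, 5, 11] (all sums mod 13).
  S_0 = Σ v_i r_i = 6·3 + 9·6 + 10·12 + 11·5 + 3·11 = 280 ≡ 7.
  S_1 = Σ v_i α_i r_i = 6·4·3 + 9·9·6 + 10·6·12 + 11·3·5 + 3·12·11 = 1839 ≡ 6.
  α_i^2 mod 13 = [3, 3, 10, 9, 1].
  S_2 = Σ v_i α_i^2 r_i = 6·3·3 + 9·3·6 + 10·10·12 + 11·9·5 + 3·1·11 = 1944 ≡ 7.
  S = (7, 6, 7) ≠ 0, so r is not a codeword (an error is present).
Step 3: locate the error. For a single error e at position i, S_ℓ = v_i·e·α_i^ℓ, so α_err = S_1/S_0.
  S_0^{−1} = 7^{−1} = 2 (mod 13), so α_err = 6·2 = 12 ≡ 12 = α_5. Error position i = 5.
  Consistency check: S_2/S_1 = 7·11 = 77 ≡ 12 = α_err ✓ (single-error assumption holds).
Step 4: error magnitude e = S_0/v_5 = S_0·∏_{j≠5}(α_5 − α_j) = 7·9 = 63 ≡ 11 (mod 13).
Step 5: correct position 5: c_5 = r_5 − e = 11 − 11 ≡ 0 (mod 13). Hence c = [3, 6, 12, 5, 0].
  Check: interpolating c through the α_i gives m(x) = 11 + 11·x (degree < 2) with m(α_i) = c_i for every i, so c is indeed a codeword.


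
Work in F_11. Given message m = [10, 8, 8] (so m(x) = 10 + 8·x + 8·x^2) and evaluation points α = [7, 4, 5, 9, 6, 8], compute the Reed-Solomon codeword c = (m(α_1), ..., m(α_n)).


c = [7, 5, 8, 4, 5, 3]

Message polynomial: m(x) = 10 + 8·x + 8·x^2 (mod 11).
For each evaluation point α_i, compute m(α_i) mod 11:
  α_1 = 7: Horner steps 8 → 9 → 7, so m(7) = 7.
  α_2 = 4: Horner steps 8 → 7 → 5, so m(4) = 5.
  α_3 = 5: Horner steps 8 → 4 → 8, so m(5) = 8.
  α_4 = 9: Horner steps 8 → 3 → 4, so m(9) = 4.
  α_5 = 6: Horner steps 8 → 1 → 5, so m(6) = 5.
  α_6 = 8: Horner steps 8 → 6 → 3, so m(8) = 3.
Codeword c = [7, 5, 8, 4, 5, 3] ∈ F_11^6.


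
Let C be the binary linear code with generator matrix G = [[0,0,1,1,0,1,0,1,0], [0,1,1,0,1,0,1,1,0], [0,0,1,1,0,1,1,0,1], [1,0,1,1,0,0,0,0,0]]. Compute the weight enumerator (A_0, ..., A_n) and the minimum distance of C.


Weight distribution: A_0 = 1, A_3 = 3, A_4 = 3, A_5 = 4, A_6 = 4, A_7 = 1. Minimum distance d = 3.

Enumerate all 2^4 = 16 messages m ∈ F_2^4.
For each, compute codeword c = mG in F_2^9, then tally its weight.
  m = 0000 → c = 000000000, weight = 0.
  m = 1000 → c = 001101010, weight = 4.
  m = 0100 → c = 011010110, weight = 5.
  m = 1100 → c = 010111100, weight = 5.
  m = 0010 → c = 001101101, weight = 5.
  m = 1010 → c = 000000111, weight = 3.
  m = 0110 → c = 010111011, weight = 6.
  m = 1110 → c = 011010001, weight = 4.
  m = 0001 → c = 101100000, weight = 3.
  m = 1001 → c = 100001010, weight = 3.
  m = 0101 → c = 110110110, weight = 6.
  m = 1101 → c = 111011100, weight = 6.
  m = 0011 → c = 100001101, weight = 4.
  m = 1011 → c = 101100111, weight = 6.
  m = 0111 → c = 111011011, weight = 7.
  m = 1111 → c = 110110001, weight = 5.
Tally weights:
  weight 0: 1 codewords.
  weight 3: 3 codewords.
  weight 4: 3 codewords.
  weight 5: 4 codewords.
  weight 6: 4 codewords.
  weight 7: 1 codewords.
Minimum distance d = smallest w > 0 with A_w > 0 = 3.
Sanity: Σ A_w = 16 = 2^4 = 16 ✓.


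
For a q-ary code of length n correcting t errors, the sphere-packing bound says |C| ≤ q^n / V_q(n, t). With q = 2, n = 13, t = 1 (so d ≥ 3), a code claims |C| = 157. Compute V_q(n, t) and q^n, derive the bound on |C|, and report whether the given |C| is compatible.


V_q(n, t) = 14, q^n = 8192, Hamming bound = 585, |C| = 157 ≤ bound (satisfied).

Step 1: Compute V_q(n, t) = Σ_{j=0}^1 C(n, j) (q−1)^j.
  j = 0: C(13,0)·(1)^0 = 1·1 = 1.
  j = 1: C(13,1)·(1)^1 = 13·1 = 13.
  V_q(n, t) = 1 + 13 = 14.
Step 2: q^n = 2^13 = 8192.
Step 3: Hamming bound ⌊q^n / V_q(n,t)⌋ = ⌊8192/14⌋ = 585.
Step 4: Compare |C| = 157 to 585: satisfied.
The claimed |C| lies below the Hamming bound.


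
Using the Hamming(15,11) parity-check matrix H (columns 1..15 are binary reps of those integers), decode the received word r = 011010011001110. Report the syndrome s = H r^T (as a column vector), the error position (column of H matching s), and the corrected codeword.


s = (1, 0, 1, 0)^T, error position = 10, corrected codeword c = 011010011101110

Compute s = H r^T mod 2 one row at a time:
  s_1 = 1 + 1 + 0 + 0 + 1 + 1 + 1 + 0 = 5 ≡ 1 (mod 2).
  s_2 = 0 + 1 + 0 + 0 + 1 + 1 + 1 + 0 = 4 ≡ 0 (mod 2).
  s_3 = 1 + 1 + 0 + 0 + 0 + 0 + 1 + 0 = 3 ≡ 1 (mod 2).
  s_4 = 0 + 1 + 1 + 0 + 1 + 0 + 1 + 0 = 4 ≡ 0 (mod 2).
s = (1, 0, 1, 0)^T — this equals column 10 of H (binary 1010), so error is at position 10.
Correct: flip bit 10 of r = 011010011001110 to get c = 011010011101110.


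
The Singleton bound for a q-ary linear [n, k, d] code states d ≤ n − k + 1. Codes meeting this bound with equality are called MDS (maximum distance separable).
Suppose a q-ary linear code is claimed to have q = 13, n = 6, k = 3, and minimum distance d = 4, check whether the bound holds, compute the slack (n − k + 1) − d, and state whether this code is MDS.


Singleton RHS = n − k + 1 = 4, slack = 0, bound satisfied, MDS.

Singleton bound: d ≤ n − k + 1.
Here n = 6, k = 3, so n − k + 1 = 4.
Given d = 4, check d ≤ 4: YES.
Slack = (n − k + 1) − d = 0.
The code is MDS (slack = 0).
Description: the claimed parameters are [6, 3, 4]_13; such a code would be MDS (meets Singleton bound).


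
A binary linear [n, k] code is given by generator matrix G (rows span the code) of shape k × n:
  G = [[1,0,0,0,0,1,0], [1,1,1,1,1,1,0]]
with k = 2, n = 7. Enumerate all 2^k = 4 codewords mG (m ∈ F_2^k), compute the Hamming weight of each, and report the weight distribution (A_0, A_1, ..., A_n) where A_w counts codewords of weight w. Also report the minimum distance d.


Weight distribution: A_0 = 1, A_2 = 1, A_4 = 1, A_6 = 1. Minimum distance d = 2.

Enumerate all 2^2 = 4 messages m ∈ F_2^2.
For each, compute codeword c = mG in F_2^7, then tally its weight.
  m = 00 → c = 0000000, weight = 0.
  m = 10 → c = 1000010, weight = 2.
  m = 01 → c = 1111110, weight = 6.
  m = 11 → c = 0111100, weight = 4.
Tally weights:
  weight 0: 1 codewords.
  weight 2: 1 codewords.
  weight 4: 1 codewords.
  weight 6: 1 codewords.
Minimum distance d = smallest w > 0 with A_w > 0 = 2.
Sanity: Σ A_w = 4 = 2^2 = 4 ✓.


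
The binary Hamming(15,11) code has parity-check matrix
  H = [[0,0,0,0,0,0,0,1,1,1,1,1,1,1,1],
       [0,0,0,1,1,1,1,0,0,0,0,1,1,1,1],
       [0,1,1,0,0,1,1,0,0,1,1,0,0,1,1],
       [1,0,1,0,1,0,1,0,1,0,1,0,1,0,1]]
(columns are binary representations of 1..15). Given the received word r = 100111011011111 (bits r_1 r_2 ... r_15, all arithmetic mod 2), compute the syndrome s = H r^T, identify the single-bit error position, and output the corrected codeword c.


s = (1, 1, 0, 0)^T, error position = 12, corrected codeword c = 100111011010111

Compute s = H r^T mod 2 one row at a time:
  s_1 = 1 + 1 + 0 + 1 + 1 + 1 + 1 + 1 = 7 ≡ 1 (mod 2).
  s_2 = 1 + 1 + 1 + 0 + 1 + 1 + 1 + 1 = 7 ≡ 1 (mod 2).
  s_3 = 0 + 0 + 1 + 0 + 0 + 1 + 1 + 1 = 4 ≡ 0 (mod 2).
  s_4 = 1 + 0 + 1 + 0 + 1 + 1 + 1 + 1 = 6 ≡ 0 (mod 2).
s = (1, 1, 0, 0)^T — this equals column 12 of H (binary 1100), so error is at position 12.
Correct: flip bit 12 of r = 100111011011111 to get c = 100111011010111.


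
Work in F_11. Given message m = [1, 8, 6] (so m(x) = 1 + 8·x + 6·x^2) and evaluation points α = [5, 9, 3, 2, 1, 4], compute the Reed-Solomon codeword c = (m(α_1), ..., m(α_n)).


c = [4, 9, 2, 8, 4, 8]

Message polynomial: m(x) = 1 + 8·x + 6·x^2 (mod 11).
For each evaluation point α_i, compute m(α_i) mod 11:
  α_1 = 5: Horner steps 6 → 5 → 4, so m(5) = 4.
  α_2 = 9: Horner steps 6 → 7 → 9, so m(9) = 9.
  α_3 = 3: Horner steps 6 → 4 → 2, so m(3) = 2.
  α_4 = 2: Horner steps 6 → 9 → 8, so m(2) = 8.
  α_5 = 1: Horner steps 6 → 3 → 4, so m(1) = 4.
  α_6 = 4: Horner steps 6 → 10 → 8, so m(4) = 8.
Codeword c = [4, 9, 2, 8, 4, 8] ∈ F_11^6.


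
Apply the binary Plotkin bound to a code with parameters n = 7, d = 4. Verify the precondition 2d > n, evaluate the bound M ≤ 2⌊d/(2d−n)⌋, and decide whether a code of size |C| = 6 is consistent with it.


Plotkin bound M ≤ 8; given |C| = 6 ≤ bound (satisfied).

Check applicability: 2d = 8, n = 7.
2d − n = 1 > 0, so Plotkin applies.
Compute d/(2d−n) = 4/1 ≈ 4.0000.
⌊d/(2d−n)⌋ = 4.
Plotkin bound: M ≤ 2·4 = 8.
Given |C| = 6, check: satisfied.
This |C| is below the Plotkin bound.


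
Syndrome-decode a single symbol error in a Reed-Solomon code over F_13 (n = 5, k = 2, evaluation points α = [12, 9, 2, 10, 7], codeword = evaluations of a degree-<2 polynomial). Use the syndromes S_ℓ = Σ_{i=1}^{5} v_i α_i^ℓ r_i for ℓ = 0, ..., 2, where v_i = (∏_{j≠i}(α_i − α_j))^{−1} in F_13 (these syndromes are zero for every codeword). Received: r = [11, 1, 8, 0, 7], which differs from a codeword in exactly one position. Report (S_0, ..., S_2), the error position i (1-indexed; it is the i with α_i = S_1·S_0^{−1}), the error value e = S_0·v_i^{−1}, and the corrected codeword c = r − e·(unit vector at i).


S = (5, 9, 11), error at position 5, error magnitude e = 4, c = [11, 1, 8, 0, 3].

Step 1: column multipliers v_i = (∏_{j≠i}(α_i − α_j))^{−1} mod 13.
  i = 1 (α = 12): (12−9)(12−2)(12−10)(12−7) = 3·10·2·5 = 300 ≡ 1, so v_1 = 1^{−1} = 1 (mod 13).
  i = 2 (α = 9): (9−12)(9−2)(9−10)(9−7) = (−3)·7·(−1)·2 = 42 ≡ 3, so v_2 = 3^{−1} = 9 (mod 13).
  i = 3 (α = 2): (2−12)(2−9)(2−10)(2−7) = (−10)·(−7)·(−8)·(−5) = 2800 ≡ 5, so v_3 = 5^{−1} = 8 (mod 13).
  i = 4 (α = 10): (10−12)(10−9)(10−2)(10−7) = (−2)·1·8·3 = −48 ≡ 4, so v_4 = 4^{−1} = 10 (mod 13).
  i = 5 (α = 7): (7−12)(7−9)(7−2)(7−10) = (−5)·(−2)·5·(−3) = −150 ≡ 6, so v_5 = 6^{−1} = 11 (mod 13).
  v = [1, 9, 8, 10, 11].
Step 2: syndromes of r = [11, 1, 8, 0, 7] (all sums mod 13).
  S_0 = Σ v_i r_i = 1·11 + 9·1 + 8·8 + 10·0 + 11·7 = 161 ≡ 5.
  S_1 = Σ v_i α_i r_i = 1·12·11 + 9·9·1 + 8·2·8 + 10·10·0 + 11·7·7 = 880 ≡ 9.
  α_i^2 mod 13 = [1, 3, 4, 9, 10].
  S_2 = Σ v_i α_i^2 r_i = 1·1·11 + 9·3·1 + 8·4·8 + 10·9·0 + 11·10·7 = 1064 ≡ 11.
  S = (5, 9, 11) ≠ 0, so r is not a codeword (an error is present).
Step 3: locate the error. For a single error e at position i, S_ℓ = v_i·e·α_i^ℓ, so α_err = S_1/S_0.
  S_0^{−1} = 5^{−1} = 8 (mod 13), so α_err = 9·8 = 72 ≡ 7 = α_5. Error position i = 5.
  Consistency check: S_2/S_1 = 11·3 = 33 ≡ 7 = α_err ✓ (single-error assumption holds).
Step 4: error magnitude e = S_0/v_5 = S_0·∏_{j≠5}(α_5 − α_j) = 5·6 = 30 ≡ 4 (mod 13).
Step 5: correct position 5: c_5 = r_5 − e = 7 − 4 ≡ 3 (mod 13). Hence c = [11, 1, 8, 0, 3].
  Check: interpolating c through the α_i gives m(x) = 10 + 12·x (degree < 2) with m(α_i) = c_i for every i, so c is indeed a codeword.


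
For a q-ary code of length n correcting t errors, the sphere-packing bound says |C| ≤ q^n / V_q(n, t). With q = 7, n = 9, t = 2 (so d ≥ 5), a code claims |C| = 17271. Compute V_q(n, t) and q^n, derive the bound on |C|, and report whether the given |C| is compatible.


V_q(n, t) = 1351, q^n = 40353607, Hamming bound = 29869, |C| = 17271 ≤ bound (satisfied).

Step 1: Compute V_q(n, t) = Σ_{j=0}^2 C(n, j) (q−1)^j.
  j = 0: C(9,0)·(6)^0 = 1·1 = 1.
  j = 1: C(9,1)·(6)^1 = 9·6 = 54.
  j = 2: C(9,2)·(6)^2 = 36·36 = 1296.
  V_q(n, t) = 1 + 54 + 1296 = 1351.
Step 2: q^n = 7^9 = 40353607.
Step 3: Hamming bound ⌊q^n / V_q(n,t)⌋ = ⌊40353607/1351⌋ = 29869.
Step 4: Compare |C| = 17271 to 29869: satisfied.
The claimed |C| lies below the Hamming bound.


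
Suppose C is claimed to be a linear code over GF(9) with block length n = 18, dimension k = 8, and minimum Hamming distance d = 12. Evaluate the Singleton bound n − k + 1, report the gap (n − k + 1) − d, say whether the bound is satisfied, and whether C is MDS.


Singleton RHS = n − k + 1 = 11, slack = -1, bound violated (no such code; not MDS).

Singleton bound: d ≤ n − k + 1.
Here n = 18, k = 8, so n − k + 1 = 11.
Given d = 12, check d ≤ 11: NO.
Slack = (n − k + 1) − d = -1.
The slack is negative: d = 12 exceeds n − k + 1 = 11 by 1, so the Singleton bound is violated and no linear [18, 8, 12]_9 code can exist. In particular it is not MDS (MDS requires d = n − k + 1 exactly).
Description: the claimed parameters are [18, 8, 12]_9; such a code would be impossible (violates the Singleton bound).


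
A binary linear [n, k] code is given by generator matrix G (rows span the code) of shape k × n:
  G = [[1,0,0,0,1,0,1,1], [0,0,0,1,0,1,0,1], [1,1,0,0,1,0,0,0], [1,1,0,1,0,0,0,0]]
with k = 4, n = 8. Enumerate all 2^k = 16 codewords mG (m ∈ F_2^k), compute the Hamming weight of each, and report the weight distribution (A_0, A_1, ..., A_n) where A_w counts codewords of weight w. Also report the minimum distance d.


Weight distribution: A_0 = 1, A_2 = 1, A_3 = 6, A_4 = 5, A_5 = 2, A_6 = 1. Minimum distance d = 2.

Enumerate all 2^4 = 16 messages m ∈ F_2^4.
For each, compute codeword c = mG in F_2^8, then tally its weight.
  m = 0000 → c = 00000000, weight = 0.
  m = 1000 → c = 10001011, weight = 4.
  m = 0100 → c = 00010101, weight = 3.
  m = 1100 → c = 10011110, weight = 5.
  m = 0010 → c = 11001000, weight = 3.
  m = 1010 → c = 01000011, weight = 3.
  m = 0110 → c = 11011101, weight = 6.
  m = 1110 → c = 01010110, weight = 4.
  m = 0001 → c = 11010000, weight = 3.
  m = 1001 → c = 01011011, weight = 5.
  m = 0101 → c = 11000101, weight = 4.
  m = 1101 → c = 01001110, weight = 4.
  m = 0011 → c = 00011000, weight = 2.
  m = 1011 → c = 10010011, weight = 4.
  m = 0111 → c = 00001101, weight = 3.
  m = 1111 → c = 10000110, weight = 3.
Tally weights:
  weight 0: 1 codewords.
  weight 2: 1 codewords.
  weight 3: 6 codewords.
  weight 4: 5 codewords.
  weight 5: 2 codewords.
  weight 6: 1 codewords.
Minimum distance d = smallest w > 0 with A_w > 0 = 2.
Sanity: Σ A_w = 16 = 2^4 = 16 ✓.


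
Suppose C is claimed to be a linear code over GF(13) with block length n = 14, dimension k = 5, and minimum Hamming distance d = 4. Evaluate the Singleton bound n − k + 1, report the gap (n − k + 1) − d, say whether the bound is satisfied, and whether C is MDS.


Singleton RHS = n − k + 1 = 10, slack = 6, bound satisfied, not MDS.

Singleton bound: d ≤ n − k + 1.
Here n = 14, k = 5, so n − k + 1 = 10.
Given d = 4, check d ≤ 10: YES.
Slack = (n − k + 1) − d = 6.
The code is NOT MDS (slack = 6 > 0).
Description: the claimed parameters are [14, 5, 4]_13; such a code would be non-MDS.


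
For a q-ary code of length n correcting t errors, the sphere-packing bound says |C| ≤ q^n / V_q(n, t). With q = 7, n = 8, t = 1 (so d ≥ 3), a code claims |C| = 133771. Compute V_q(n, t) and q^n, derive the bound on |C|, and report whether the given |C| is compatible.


V_q(n, t) = 49, q^n = 5764801, Hamming bound = 117649, |C| = 133771 > bound (violated).

Step 1: Compute V_q(n, t) = Σ_{j=0}^1 C(n, j) (q−1)^j.
  j = 0: C(8,0)·(6)^0 = 1·1 = 1.
  j = 1: C(8,1)·(6)^1 = 8·6 = 48.
  V_q(n, t) = 1 + 48 = 49.
Step 2: q^n = 7^8 = 5764801.
Step 3: Hamming bound ⌊q^n / V_q(n,t)⌋ = ⌊5764801/49⌋ = 117649.
Step 4: Compare |C| = 133771 to 117649: violated.
The claimed |C| lies above the Hamming bound, so no 7-ary code of length 8 with d ≥ 3 can have 133771 codewords.


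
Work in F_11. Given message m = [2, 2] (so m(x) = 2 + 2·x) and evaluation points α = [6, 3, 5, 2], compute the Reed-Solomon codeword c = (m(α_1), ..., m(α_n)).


c = [3, 8, 1, 6]

Message polynomial: m(x) = 2 + 2·x (mod 11).
For each evaluation point α_i, compute m(α_i) mod 11:
  α_1 = 6: Horner steps 2 → 3, so m(6) = 3.
  α_2 = 3: Horner steps 2 → 8, so m(3) = 8.
  α_3 = 5: Horner steps 2 → 1, so m(5) = 1.
  α_4 = 2: Horner steps 2 → 6, so m(2) = 6.
Codeword c = [3, 8, 1, 6] ∈ F_11^4.


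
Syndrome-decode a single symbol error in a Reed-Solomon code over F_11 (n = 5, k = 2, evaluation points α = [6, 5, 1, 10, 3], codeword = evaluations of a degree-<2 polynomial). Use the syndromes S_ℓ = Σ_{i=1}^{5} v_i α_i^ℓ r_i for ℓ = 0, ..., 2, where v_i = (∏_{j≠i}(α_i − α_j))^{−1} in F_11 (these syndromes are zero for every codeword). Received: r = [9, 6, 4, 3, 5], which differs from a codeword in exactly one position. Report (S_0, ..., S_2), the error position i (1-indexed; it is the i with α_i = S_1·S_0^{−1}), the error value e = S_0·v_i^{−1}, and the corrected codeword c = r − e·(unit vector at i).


S = (5, 8, 4), error at position 1, error magnitude e = 8, c = [1, 6, 4, 3, 5].

Step 1: column multipliers v_i = (∏_{j≠i}(α_i − α_j))^{−1} mod 11.
  i = 1 (α = 6): (6−5)(6−1)(6−10)(6−3) = 1·5·(−4)·3 = −60 ≡ 6, so v_1 = 6^{−1} = 2 (mod 11).
  i = 2 (α = 5): (5−6)(5−1)(5−10)(5−3) = (−1)·4·(−5)·2 = 40 ≡ 7, so v_2 = 7^{−1} = 8 (mod 11).
  i = 3 (α = 1): (1−6)(1−5)(1−10)(1−3) = (−5)·(−4)·(−9)·(−2) = 360 ≡ 8, so v_3 = 8^{−1} = 7 (mod 11).
  i = 4 (α = 10): (10−6)(10−5)(10−1)(10−3) = 4·5·9·7 = 1260 ≡ 6, so v_4 = 6^{−1} = 2 (mod 11).
  i = 5 (α = 3): (3−6)(3−5)(3−1)(3−10) = (−3)·(−2)·2·(−7) = −84 ≡ 4, so v_5 = 4^{−1} = 3 (mod 11).
  v = [2, 8, 7, 2, 3].
Step 2: syndromes of r = [9, 6, 4, 3, 5] (all sums mod 11).
  S_0 = Σ v_i r_i = 2·9 + 8·6 + 7·4 + 2·3 + 3·5 = 115 ≡ 5.
  S_1 = Σ v_i α_i r_i = 2·6·9 + 8·5·6 + 7·1·4 + 2·10·3 + 3·3·5 = 481 ≡ 8.
  α_i^2 mod 11 = [3, 3, 1, 1, 9].
  S_2 = Σ v_i α_i^2 r_i = 2·3·9 + 8·3·6 + 7·1·4 + 2·1·3 + 3·9·5 = 367 ≡ 4.
  S = (5, 8, 4) ≠ 0, so r is not a codeword (an error is present).
Step 3: locate the error. For a single error e at position i, S_ℓ = v_i·e·α_i^ℓ, so α_err = S_1/S_0.
  S_0^{−1} = 5^{−1} = 9 (mod 11), so α_err = 8·9 = 72 ≡ 6 = α_1. Error position i = 1.
  Consistency check: S_2/S_1 = 4·7 = 28 ≡ 6 = α_err ✓ (single-error assumption holds).
Step 4: error magnitude e = S_0/v_1 = S_0·∏_{j≠1}(α_1 − α_j) = 5·6 = 30 ≡ 8 (mod 11).
Step 5: correct position 1: c_1 = r_1 − e = 9 − 8 ≡ 1 (mod 11). Hence c = [1, 6, 4, 3, 5].
  Check: interpolating c through the α_i gives m(x) = 9 + 6·x (degree < 2) with m(α_i) = c_i for every i, so c is indeed a codeword.


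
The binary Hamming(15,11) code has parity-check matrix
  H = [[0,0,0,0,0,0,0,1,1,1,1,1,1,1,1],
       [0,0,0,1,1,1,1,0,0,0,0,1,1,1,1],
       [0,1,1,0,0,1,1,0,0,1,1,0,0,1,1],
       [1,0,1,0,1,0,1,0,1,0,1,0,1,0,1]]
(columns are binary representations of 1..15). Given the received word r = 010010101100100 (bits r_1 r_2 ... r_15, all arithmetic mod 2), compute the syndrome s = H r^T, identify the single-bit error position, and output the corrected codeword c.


s = (1, 1, 1, 0)^T, error position = 14, corrected codeword c = 010010101100110

Compute s = H r^T mod 2 one row at a time:
  s_1 = 0 + 1 + 1 + 0 + 0 + 1 + 0 + 0 = 3 ≡ 1 (mod 2).
  s_2 = 0 + 1 + 0 + 1 + 0 + 1 + 0 + 0 = 3 ≡ 1 (mod 2).
  s_3 = 1 + 0 + 0 + 1 + 1 + 0 + 0 + 0 = 3 ≡ 1 (mod 2).
  s_4 = 0 + 0 + 1 + 1 + 1 + 0 + 1 + 0 = 4 ≡ 0 (mod 2).
s = (1, 1, 1, 0)^T — this equals column 14 of H (binary 1110), so error is at position 14.
Correct: flip bit 14 of r = 010010101100100 to get c = 010010101100110.


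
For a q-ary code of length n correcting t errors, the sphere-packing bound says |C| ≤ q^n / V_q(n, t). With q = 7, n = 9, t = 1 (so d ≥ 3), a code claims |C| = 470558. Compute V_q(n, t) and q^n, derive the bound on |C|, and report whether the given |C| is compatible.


V_q(n, t) = 55, q^n = 40353607, Hamming bound = 733701, |C| = 470558 ≤ bound (satisfied).

Step 1: Compute V_q(n, t) = Σ_{j=0}^1 C(n, j) (q−1)^j.
  j = 0: C(9,0)·(6)^0 = 1·1 = 1.
  j = 1: C(9,1)·(6)^1 = 9·6 = 54.
  V_q(n, t) = 1 + 54 = 55.
Step 2: q^n = 7^9 = 40353607.
Step 3: Hamming bound ⌊q^n / V_q(n,t)⌋ = ⌊40353607/55⌋ = 733701.
Step 4: Compare |C| = 470558 to 733701: satisfied.
The claimed |C| lies below the Hamming bound.


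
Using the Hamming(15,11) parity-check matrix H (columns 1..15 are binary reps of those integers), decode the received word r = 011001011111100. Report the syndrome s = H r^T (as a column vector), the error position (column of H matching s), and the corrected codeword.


s = (0, 1, 1, 0)^T, error position = 6, corrected codeword c = 011000011111100

Compute s = H r^T mod 2 one row at a time:
  s_1 = 1 + 1 + 1 + 1 + 1 + 1 + 0 + 0 = 6 ≡ 0 (mod 2).
  s_2 = 0 + 0 + 1 + 0 + 1 + 1 + 0 + 0 = 3 ≡ 1 (mod 2).
  s_3 = 1 + 1 + 1 + 0 + 1 + 1 + 0 + 0 = 5 ≡ 1 (mod 2).
  s_4 = 0 + 1 + 0 + 0 + 1 + 1 + 1 + 0 = 4 ≡ 0 (mod 2).
s = (0, 1, 1, 0)^T — this equals column 6 of H (binary 0110), so error is at position 6.
Correct: flip bit 6 of r = 011001011111100 to get c = 011000011111100.


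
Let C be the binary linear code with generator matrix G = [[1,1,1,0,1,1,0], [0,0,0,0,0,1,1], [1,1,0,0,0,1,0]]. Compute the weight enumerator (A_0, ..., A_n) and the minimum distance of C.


Weight distribution: A_0 = 1, A_2 = 2, A_3 = 2, A_4 = 1, A_5 = 2. Minimum distance d = 2.

Enumerate all 2^3 = 8 messages m ∈ F_2^3.
For each, compute codeword c = mG in F_2^7, then tally its weight.
  m = 000 → c = 0000000, weight = 0.
  m = 100 → c = 1110110, weight = 5.
  m = 010 → c = 0000011, weight = 2.
  m = 110 → c = 1110101, weight = 5.
  m = 001 → c = 1100010, weight = 3.
  m = 101 → c = 0010100, weight = 2.
  m = 011 → c = 1100001, weight = 3.
  m = 111 → c = 0010111, weight = 4.
Tally weights:
  weight 0: 1 codewords.
  weight 2: 2 codewords.
  weight 3: 2 codewords.
  weight 4: 1 codewords.
  weight 5: 2 codewords.
Minimum distance d = smallest w > 0 with A_w > 0 = 2.
Sanity: Σ A_w = 8 = 2^3 = 8 ✓.


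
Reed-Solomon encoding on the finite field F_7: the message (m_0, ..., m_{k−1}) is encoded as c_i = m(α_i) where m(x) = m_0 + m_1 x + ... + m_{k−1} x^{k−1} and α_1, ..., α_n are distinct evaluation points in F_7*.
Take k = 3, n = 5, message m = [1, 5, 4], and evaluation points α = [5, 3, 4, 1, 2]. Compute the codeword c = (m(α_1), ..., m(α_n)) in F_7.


c = [0, 3, 1, 3, 6]

Message polynomial: m(x) = 1 + 5·x + 4·x^2 (mod 7).
For each evaluation point α_i, compute m(α_i) mod 7:
  α_1 = 5: Horner steps 4 → 4 → 0, so m(5) = 0.
  α_2 = 3: Horner steps 4 → 3 → 3, so m(3) = 3.
  α_3 = 4: Horner steps 4 → 0 → 1, so m(4) = 1.
  α_4 = 1: Horner steps 4 → 2 → 3, so m(1) = 3.
  α_5 = 2: Horner steps 4 → 6 → 6, so m(2) = 6.
Codeword c = [0, 3, 1, 3, 6] ∈ F_7^5.


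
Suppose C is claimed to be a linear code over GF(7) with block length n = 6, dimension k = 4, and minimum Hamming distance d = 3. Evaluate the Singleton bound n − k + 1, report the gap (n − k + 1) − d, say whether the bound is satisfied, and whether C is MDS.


Singleton RHS = n − k + 1 = 3, slack = 0, bound satisfied, MDS.

Singleton bound: d ≤ n − k + 1.
Here n = 6, k = 4, so n − k + 1 = 3.
Given d = 3, check d ≤ 3: YES.
Slack = (n − k + 1) − d = 0.
The code is MDS (slack = 0).
Description: the claimed parameters are [6, 4, 3]_7; such a code would be MDS (meets Singleton bound).


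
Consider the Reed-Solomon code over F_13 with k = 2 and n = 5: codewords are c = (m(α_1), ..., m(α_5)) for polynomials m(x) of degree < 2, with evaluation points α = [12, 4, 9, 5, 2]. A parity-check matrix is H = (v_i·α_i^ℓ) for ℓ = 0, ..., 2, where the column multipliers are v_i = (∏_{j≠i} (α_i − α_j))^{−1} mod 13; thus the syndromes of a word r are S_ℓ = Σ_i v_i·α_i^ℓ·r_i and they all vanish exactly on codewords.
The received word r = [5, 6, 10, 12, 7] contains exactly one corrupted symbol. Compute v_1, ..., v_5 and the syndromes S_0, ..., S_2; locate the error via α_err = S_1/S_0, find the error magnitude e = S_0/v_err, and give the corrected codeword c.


S = (1, 12, 1), error at position 1, error magnitude e = 3, c = [2, 6, 10, 12, 7].

Step 1: column multipliers v_i = (∏_{j≠i}(α_i − α_j))^{−1} mod 13.
  i = 1 (α = 12): (12−4)(12−9)(12−5)(12−2) = 8·3·7·10 = 1680 ≡ 3, so v_1 = 3^{−1} = 9 (mod 13).
  i = 2 (α = 4): (4−12)(4−9)(4−5)(4−2) = (−8)·(−5)·(−1)·2 = −80 ≡ 11, so v_2 = 11^{−1} = 6 (mod 13).
  i = 3 (α = 9): (9−12)(9−4)(9−5)(9−2) = (−3)·5·4·7 = −420 ≡ 9, so v_3 = 9^{−1} = 3 (mod 13).
  i = 4 (α = 5): (5−12)(5−4)(5−9)(5−2) = (−7)·1·(−4)·3 = 84 ≡ 6, so v_4 = 6^{−1} = 11 (mod 13).
  i = 5 (α = 2): (2−12)(2−4)(2−9)(2−5) = (−10)·(−2)·(−7)·(−3) = 420 ≡ 4, so v_5 = 4^{−1} = 10 (mod 13).
  v = [9, 6, 3, 11, 10].
Step 2: syndromes of r = [5, 6, 10, 12, 7] (all sums mod 13).
  S_0 = Σ v_i r_i = 9·5 + 6·6 + 3·10 + 11·12 + 10·7 = 313 ≡ 1.
  S_1 = Σ v_i α_i r_i = 9·12·5 + 6·4·6 + 3·9·10 + 11·5·12 + 10·2·7 = 1754 ≡ 12.
  α_i^2 mod 13 = [1, 3, 3, 12, 4].
  S_2 = Σ v_i α_i^2 r_i = 9·1·5 + 6·3·6 + 3·3·10 + 11·12·12 + 10·4·7 = 2107 ≡ 1.
  S = (1, 12, 1) ≠ 0, so r is not a codeword (an error is present).
Step 3: locate the error. For a single error e at position i, S_ℓ = v_i·e·α_i^ℓ, so α_err = S_1/S_0.
  S_0^{−1} = 1^{−1} = 1 (mod 13), so α_err = 12·1 = 12 ≡ 12 = α_1. Error position i = 1.
  Consistency check: S_2/S_1 = 1·12 = 12 ≡ 12 = α_err ✓ (single-error assumption holds).
Step 4: error magnitude e = S_0/v_1 = S_0·∏_{j≠1}(α_1 − α_j) = 1·3 = 3 ≡ 3 (mod 13).
Step 5: correct position 1: c_1 = r_1 − e = 5 − 3 ≡ 2 (mod 13). Hence c = [2, 6, 10, 12, 7].
  Check: interpolating c through the α_i gives m(x) = 8 + 6·x (degree < 2) with m(α_i) = c_i for every i, so c is indeed a codeword.


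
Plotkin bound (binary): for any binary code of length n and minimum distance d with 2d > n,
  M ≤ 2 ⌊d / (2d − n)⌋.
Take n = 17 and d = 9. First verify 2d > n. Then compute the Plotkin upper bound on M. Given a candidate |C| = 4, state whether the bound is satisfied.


Plotkin bound M ≤ 18; given |C| = 4 ≤ bound (satisfied).

Check applicability: 2d = 18, n = 17.
2d − n = 1 > 0, so Plotkin applies.
Compute d/(2d−n) = 9/1 ≈ 9.0000.
⌊d/(2d−n)⌋ = 9.
Plotkin bound: M ≤ 2·9 = 18.
Given |C| = 4, check: satisfied.
This |C| is below the Plotkin bound.
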